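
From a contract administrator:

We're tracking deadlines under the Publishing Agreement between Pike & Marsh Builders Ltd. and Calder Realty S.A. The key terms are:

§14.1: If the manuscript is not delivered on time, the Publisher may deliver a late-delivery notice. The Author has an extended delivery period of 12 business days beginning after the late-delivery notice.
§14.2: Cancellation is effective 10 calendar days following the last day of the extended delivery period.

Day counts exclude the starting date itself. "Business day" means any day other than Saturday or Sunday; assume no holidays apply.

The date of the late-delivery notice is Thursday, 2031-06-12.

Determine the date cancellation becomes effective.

2031-07-10

The last day of the extended delivery period: 12 business days after Thursday, 2031-06-12, skipping weekends — Jun 13, Jun 16, Jun 17, Jun 18, …, Jun 26, Jun 27, Jun 30 — lands on Monday, 2031-06-30.
Adding 10 calendar days to 2031-06-30 gives 2031-07-10, which is the date cancellation becomes effective.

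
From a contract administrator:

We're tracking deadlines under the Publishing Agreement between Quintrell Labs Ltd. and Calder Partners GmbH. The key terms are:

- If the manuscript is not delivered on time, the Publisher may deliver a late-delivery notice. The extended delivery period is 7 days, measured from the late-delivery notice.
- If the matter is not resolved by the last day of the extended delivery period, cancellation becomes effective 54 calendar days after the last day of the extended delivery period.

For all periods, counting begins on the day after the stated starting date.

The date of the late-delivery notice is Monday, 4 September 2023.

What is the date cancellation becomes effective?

4 November 2023

The last day of the extended delivery period: 4 September 2023 + 7 days = 11 September 2023.
Adding 54 calendar days to 11 September 2023 gives 4 November 2023, which is the date cancellation becomes effective.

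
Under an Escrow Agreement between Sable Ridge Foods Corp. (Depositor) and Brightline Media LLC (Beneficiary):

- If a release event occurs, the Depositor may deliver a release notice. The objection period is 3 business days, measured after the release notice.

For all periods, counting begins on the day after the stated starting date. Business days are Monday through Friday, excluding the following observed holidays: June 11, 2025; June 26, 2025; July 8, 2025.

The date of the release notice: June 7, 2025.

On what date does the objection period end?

The last day of the objection period: counting 3 business days from Saturday, June 7, 2025 (Jun 9, Jun 10, Jun 12, skipping weekends and the listed holiday on Jun 11) reaches Thursday, June 12, 2025.

June 12, 2025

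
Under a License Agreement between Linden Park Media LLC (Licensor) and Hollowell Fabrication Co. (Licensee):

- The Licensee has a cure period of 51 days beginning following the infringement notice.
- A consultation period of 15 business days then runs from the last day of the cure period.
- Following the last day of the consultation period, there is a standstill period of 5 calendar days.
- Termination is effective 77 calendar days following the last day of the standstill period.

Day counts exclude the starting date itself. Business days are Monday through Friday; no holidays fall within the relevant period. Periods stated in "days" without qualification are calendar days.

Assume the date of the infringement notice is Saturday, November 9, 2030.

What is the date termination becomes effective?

The last day of the cure period: November 9, 2030 + 51 days = December 30, 2030.
The last day of the consultation period: 15 business days after Monday, December 30, 2030, skipping weekends — Dec 31, Jan 1, Jan 2, Jan 3, …, Jan 16, Jan 17, Jan 20 — lands on Monday, January 20, 2031.
Adding 5 calendar days to January 20, 2031 gives January 25, 2031, which is the last day of the standstill period.
The date termination becomes effective: January 25, 2031 + 77 days = April 12, 2031.

April 12, 2031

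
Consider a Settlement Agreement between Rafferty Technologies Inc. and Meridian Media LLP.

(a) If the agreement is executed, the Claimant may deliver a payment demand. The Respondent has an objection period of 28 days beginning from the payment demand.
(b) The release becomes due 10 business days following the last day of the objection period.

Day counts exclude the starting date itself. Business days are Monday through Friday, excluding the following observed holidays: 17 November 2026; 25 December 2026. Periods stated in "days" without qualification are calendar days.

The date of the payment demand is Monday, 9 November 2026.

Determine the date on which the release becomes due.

21 December 2026

The last day of the objection period: 28 calendar days after 9 November 2026 is 7 December 2026.
The date on which the release becomes due: 10 business days after Monday, 7 December 2026, skipping weekends — Dec 8, Dec 9, Dec 10, Dec 11, Dec 14, Dec 15, Dec 16, Dec 17, Dec 18, Dec 21 — lands on Monday, 21 December 2026.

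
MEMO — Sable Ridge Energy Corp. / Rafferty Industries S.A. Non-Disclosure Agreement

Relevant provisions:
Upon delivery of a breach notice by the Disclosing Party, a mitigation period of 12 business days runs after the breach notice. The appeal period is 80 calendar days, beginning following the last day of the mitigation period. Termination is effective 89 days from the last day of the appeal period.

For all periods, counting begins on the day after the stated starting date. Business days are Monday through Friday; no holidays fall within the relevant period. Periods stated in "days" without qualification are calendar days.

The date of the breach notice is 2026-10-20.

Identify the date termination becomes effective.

From Tuesday, 2026-10-20, 12 business days (Oct 21, Oct 22, Oct 23, Oct 26, …, Nov 3, Nov 4, Nov 5, skipping weekends) brings us to Thursday, 2026-11-05, which is the last day of the mitigation period.
Adding 80 calendar days to 2026-11-05 gives 2027-01-24, which is the last day of the appeal period.
Adding 89 calendar days to 2027-01-24 gives 2027-04-23, which is the date termination becomes effective.

2027-04-23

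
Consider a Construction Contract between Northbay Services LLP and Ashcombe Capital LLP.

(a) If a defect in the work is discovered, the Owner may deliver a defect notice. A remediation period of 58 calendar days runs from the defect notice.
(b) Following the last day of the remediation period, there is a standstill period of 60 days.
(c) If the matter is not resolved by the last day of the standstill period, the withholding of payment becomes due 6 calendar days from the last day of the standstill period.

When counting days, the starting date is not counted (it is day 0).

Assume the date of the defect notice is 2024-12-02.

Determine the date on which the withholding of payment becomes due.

2025-04-05

The last day of the remediation period: 2024-12-02 + 58 days = 2025-01-29.
Adding 60 calendar days to 2025-01-29 gives 2025-03-30, which is the last day of the standstill period.
Adding 6 calendar days to 2025-03-30 gives 2025-04-05, which is the date on which the withholding of payment becomes due.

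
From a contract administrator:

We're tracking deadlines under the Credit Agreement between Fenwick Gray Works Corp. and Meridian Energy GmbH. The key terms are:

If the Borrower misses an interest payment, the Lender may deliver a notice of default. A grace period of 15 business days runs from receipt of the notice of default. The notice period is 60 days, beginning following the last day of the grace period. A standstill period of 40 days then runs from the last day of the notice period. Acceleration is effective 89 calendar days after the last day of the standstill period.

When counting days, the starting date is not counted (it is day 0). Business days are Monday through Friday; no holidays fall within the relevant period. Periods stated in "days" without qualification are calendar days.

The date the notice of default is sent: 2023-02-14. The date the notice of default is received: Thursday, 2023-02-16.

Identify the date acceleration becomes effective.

The last day of the grace period: counting 15 business days from Thursday, 2023-02-16 (Feb 17, Feb 20, Feb 21, Feb 22, …, Mar 7, Mar 8, Mar 9, skipping weekends) reaches Thursday, 2023-03-09.
The last day of the notice period: 2023-03-09 + 60 days = 2023-05-08.
The last day of the standstill period: 2023-05-08 + 40 days = 2023-06-17.
The date acceleration becomes effective: 2023-06-17 + 89 days = 2023-09-14.

2023-09-14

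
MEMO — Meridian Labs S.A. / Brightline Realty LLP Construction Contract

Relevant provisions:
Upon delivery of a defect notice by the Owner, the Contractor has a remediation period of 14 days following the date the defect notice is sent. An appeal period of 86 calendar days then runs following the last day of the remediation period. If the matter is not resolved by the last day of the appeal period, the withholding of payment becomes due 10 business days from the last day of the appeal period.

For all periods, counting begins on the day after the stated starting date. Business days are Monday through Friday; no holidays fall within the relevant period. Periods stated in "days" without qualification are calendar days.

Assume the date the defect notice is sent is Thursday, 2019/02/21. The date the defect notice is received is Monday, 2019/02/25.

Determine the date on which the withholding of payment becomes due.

2019/06/14

Adding 14 calendar days to 2019/02/21 gives 2019/03/07, which is the last day of the remediation period.
Adding 86 calendar days to 2019/03/07 gives 2019/06/01, which is the last day of the appeal period.
The date on which the withholding of payment becomes due: counting 10 business days from Saturday, 2019/06/01 (Jun 3, Jun 4, Jun 5, Jun 6, Jun 7, Jun 10, Jun 11, Jun 12, Jun 13, Jun 14, skipping weekends) reaches Friday, 2019/06/14.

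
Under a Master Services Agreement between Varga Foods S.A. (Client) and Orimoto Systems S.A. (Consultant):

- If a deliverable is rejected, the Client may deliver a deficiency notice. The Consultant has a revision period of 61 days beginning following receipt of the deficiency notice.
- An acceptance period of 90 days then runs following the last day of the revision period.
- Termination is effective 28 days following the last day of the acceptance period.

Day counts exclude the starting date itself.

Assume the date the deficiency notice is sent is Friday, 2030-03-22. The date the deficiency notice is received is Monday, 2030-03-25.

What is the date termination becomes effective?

The last day of the revision period: 61 calendar days after 2030-03-25 is 2030-05-25.
The last day of the acceptance period: 2030-05-25 + 90 days = 2030-08-23.
Adding 28 calendar days to 2030-08-23 gives 2030-09-20, which is the date termination becomes effective.

2030-09-20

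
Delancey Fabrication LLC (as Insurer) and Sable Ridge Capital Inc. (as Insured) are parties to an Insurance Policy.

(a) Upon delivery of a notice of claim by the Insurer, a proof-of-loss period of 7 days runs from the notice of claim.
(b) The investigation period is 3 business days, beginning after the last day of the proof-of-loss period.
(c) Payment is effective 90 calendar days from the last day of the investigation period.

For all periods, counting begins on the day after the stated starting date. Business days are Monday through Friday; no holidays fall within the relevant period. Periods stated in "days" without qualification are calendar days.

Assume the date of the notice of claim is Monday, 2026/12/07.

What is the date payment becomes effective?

2027/03/17

The last day of the proof-of-loss period: 2026/12/07 + 7 days = 2026/12/14.
The last day of the investigation period: 3 business days after Monday, 2026/12/14, skipping weekends — Dec 15, Dec 16, Dec 17 — lands on Thursday, 2026/12/17.
The date payment becomes effective: 2026/12/17 + 90 days = 2027/03/17.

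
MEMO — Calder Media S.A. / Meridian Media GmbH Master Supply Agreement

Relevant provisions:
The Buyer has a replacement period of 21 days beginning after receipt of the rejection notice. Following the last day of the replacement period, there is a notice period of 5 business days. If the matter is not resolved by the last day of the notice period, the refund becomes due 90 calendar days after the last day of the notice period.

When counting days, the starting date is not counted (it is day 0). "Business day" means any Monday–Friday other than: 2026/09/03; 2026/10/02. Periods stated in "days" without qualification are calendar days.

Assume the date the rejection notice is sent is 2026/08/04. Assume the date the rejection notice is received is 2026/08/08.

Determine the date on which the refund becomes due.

The last day of the replacement period: 2026/08/08 + 21 days = 2026/08/29.
The last day of the notice period: 5 business days after Saturday, 2026/08/29, skipping weekends and the listed holiday on Sep 3 — Aug 31, Sep 1, Sep 2, Sep 4, Sep 7 — lands on Monday, 2026/09/07.
The date on which the refund becomes due: 90 calendar days after 2026/09/07 is 2026/12/06.

2026/12/06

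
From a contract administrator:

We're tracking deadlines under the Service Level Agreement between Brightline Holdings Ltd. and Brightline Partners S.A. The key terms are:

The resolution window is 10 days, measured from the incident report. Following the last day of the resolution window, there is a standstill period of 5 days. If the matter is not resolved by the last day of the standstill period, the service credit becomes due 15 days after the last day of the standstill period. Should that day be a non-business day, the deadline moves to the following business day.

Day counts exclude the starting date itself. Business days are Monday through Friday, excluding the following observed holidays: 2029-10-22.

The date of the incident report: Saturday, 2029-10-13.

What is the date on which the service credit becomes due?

2029-11-12

The last day of the resolution window: 10 calendar days after 2029-10-13 is 2029-10-23.
Adding 5 calendar days to 2029-10-23 gives 2029-10-28, which is the last day of the standstill period.
The date on which the service credit becomes due: 2029-10-28 + 15 days = 2029-11-12. 2029-11-12 is a Monday and is not a listed holiday, so no roll-forward applies.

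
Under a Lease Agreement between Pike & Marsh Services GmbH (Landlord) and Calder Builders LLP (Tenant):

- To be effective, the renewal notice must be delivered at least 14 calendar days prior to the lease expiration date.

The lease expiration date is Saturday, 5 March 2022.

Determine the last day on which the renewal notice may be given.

19 February 2022

5 March 2022 minus 14 days is 19 February 2022.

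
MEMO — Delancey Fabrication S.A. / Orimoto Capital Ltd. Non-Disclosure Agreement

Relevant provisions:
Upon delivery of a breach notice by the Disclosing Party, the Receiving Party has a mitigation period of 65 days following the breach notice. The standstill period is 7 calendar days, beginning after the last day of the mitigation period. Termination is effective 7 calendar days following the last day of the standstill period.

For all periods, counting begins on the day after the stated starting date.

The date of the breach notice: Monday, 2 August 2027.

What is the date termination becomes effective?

20 October 2027

Adding 65 calendar days to 2 August 2027 gives 6 October 2027, which is the last day of the mitigation period.
Adding 7 calendar days to 6 October 2027 gives 13 October 2027, which is the last day of the standstill period.
The date termination becomes effective: 13 October 2027 + 7 days = 20 October 2027.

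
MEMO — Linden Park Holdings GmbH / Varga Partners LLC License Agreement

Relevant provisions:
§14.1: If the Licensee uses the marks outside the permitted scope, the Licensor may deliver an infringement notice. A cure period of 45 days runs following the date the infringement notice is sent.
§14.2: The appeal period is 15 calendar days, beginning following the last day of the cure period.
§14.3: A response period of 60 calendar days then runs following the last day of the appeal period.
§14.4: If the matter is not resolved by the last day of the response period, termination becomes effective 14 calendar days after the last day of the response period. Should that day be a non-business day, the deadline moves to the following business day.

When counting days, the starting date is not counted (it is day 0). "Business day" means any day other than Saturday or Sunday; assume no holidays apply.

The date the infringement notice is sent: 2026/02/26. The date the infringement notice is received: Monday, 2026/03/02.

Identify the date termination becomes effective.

Adding 45 calendar days to 2026/02/26 gives 2026/04/12, which is the last day of the cure period.
The last day of the appeal period: 2026/04/12 + 15 days = 2026/04/27.
The last day of the response period: 60 calendar days after 2026/04/27 is 2026/06/26.
The date termination becomes effective: 2026/06/26 + 14 days = 2026/07/10. 2026/07/10 is a Friday, so no roll-forward applies.

2026/07/10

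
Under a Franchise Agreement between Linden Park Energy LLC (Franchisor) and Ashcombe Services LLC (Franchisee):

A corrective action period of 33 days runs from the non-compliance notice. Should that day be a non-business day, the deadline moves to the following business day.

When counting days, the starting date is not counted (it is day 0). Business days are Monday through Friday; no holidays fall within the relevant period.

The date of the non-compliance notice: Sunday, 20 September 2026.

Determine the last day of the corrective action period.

23 October 2026

Adding 33 calendar days to 20 September 2026 gives 23 October 2026, which is the last day of the corrective action period. 23 October 2026 is a Friday, so no roll-forward applies.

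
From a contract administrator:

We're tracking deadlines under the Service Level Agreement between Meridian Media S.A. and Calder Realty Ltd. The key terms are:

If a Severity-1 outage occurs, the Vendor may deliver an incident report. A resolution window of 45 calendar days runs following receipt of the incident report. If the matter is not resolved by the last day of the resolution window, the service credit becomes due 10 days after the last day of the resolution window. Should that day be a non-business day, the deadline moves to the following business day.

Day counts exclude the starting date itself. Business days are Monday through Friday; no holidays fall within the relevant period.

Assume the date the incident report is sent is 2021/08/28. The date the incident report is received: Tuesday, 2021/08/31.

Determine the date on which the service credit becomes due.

The last day of the resolution window: 2021/08/31 + 45 days = 2021/10/15.
The date on which the service credit becomes due: 10 calendar days after 2021/10/15 is 2021/10/25. 2021/10/25 is a Monday, so no roll-forward applies.

2021/10/25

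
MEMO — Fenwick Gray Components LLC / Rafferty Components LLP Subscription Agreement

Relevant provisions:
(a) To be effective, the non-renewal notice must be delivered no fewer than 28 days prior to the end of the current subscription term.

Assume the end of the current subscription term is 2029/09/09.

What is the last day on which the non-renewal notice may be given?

Counting back 28 calendar days from 2029/09/09 gives 2029/08/12.

2029/08/12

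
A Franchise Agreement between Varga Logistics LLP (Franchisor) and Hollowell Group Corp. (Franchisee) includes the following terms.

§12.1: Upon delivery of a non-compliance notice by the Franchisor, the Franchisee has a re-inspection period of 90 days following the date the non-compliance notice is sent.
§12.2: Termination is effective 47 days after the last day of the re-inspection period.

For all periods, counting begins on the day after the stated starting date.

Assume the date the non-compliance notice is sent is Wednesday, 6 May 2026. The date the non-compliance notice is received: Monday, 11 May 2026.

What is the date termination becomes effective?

The last day of the re-inspection period: 90 calendar days after 6 May 2026 is 4 August 2026.
The date termination becomes effective: 47 calendar days after 4 August 2026 is 20 September 2026.

20 September 2026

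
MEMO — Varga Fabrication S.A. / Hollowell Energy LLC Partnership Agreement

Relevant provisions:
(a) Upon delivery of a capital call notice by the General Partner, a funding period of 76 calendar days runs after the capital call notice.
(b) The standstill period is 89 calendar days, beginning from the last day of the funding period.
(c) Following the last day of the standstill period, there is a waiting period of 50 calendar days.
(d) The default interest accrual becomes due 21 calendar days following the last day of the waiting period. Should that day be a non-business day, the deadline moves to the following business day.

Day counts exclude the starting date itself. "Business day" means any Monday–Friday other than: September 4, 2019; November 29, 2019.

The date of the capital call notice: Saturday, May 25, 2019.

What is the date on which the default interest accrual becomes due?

January 16, 2020

Adding 76 calendar days to May 25, 2019 gives August 9, 2019, which is the last day of the funding period.
The last day of the standstill period: 89 calendar days after August 9, 2019 is November 6, 2019.
Adding 50 calendar days to November 6, 2019 gives December 26, 2019, which is the last day of the waiting period.
The date on which the default interest accrual becomes due: December 26, 2019 + 21 days = January 16, 2020. January 16, 2020 is a Thursday and is not a listed holiday, so no roll-forward applies.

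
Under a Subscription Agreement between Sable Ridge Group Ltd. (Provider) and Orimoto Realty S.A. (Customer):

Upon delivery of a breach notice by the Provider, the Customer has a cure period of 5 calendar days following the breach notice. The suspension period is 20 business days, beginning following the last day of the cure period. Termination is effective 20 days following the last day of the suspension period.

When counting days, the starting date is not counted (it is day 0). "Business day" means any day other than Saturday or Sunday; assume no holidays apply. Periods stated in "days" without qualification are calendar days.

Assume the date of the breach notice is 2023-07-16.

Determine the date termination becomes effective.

The last day of the cure period: 2023-07-16 + 5 days = 2023-07-21.
The last day of the suspension period: counting 20 business days from Friday, 2023-07-21 (Jul 24, Jul 25, Jul 26, Jul 27, …, Aug 16, Aug 17, Aug 18, skipping weekends) reaches Friday, 2023-08-18.
Adding 20 calendar days to 2023-08-18 gives 2023-09-07, which is the date termination becomes effective.

2023-09-07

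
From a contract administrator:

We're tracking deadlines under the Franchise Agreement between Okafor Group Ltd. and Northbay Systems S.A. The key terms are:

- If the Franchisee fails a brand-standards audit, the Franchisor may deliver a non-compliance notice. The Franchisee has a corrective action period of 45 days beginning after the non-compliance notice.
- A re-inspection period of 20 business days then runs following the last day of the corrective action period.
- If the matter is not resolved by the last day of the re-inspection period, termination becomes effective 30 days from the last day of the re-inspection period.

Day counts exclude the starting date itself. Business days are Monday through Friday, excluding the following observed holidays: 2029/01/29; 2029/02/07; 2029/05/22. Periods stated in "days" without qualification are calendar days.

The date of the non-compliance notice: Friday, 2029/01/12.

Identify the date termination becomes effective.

2029/04/25

Adding 45 calendar days to 2029/01/12 gives 2029/02/26, which is the last day of the corrective action period.
The last day of the re-inspection period: counting 20 business days from Monday, 2029/02/26 (Feb 27, Feb 28, Mar 1, Mar 2, …, Mar 22, Mar 23, Mar 26, skipping weekends) reaches Monday, 2029/03/26.
The date termination becomes effective: 2029/03/26 + 30 days = 2029/04/25.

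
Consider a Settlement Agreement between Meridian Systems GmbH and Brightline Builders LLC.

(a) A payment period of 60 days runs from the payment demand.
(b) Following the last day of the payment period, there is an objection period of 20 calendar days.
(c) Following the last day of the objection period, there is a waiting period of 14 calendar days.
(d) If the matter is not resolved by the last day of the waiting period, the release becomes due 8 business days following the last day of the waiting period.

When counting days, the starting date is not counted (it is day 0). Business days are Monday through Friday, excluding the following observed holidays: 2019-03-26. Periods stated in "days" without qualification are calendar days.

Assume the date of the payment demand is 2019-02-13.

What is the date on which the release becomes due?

The last day of the payment period: 60 calendar days after 2019-02-13 is 2019-04-14.
The last day of the objection period: 20 calendar days after 2019-04-14 is 2019-05-04.
The last day of the waiting period: 14 calendar days after 2019-05-04 is 2019-05-18.
From Saturday, 2019-05-18, 8 business days (May 20, May 21, May 22, May 23, May 24, May 27, May 28, May 29, skipping weekends) brings us to Wednesday, 2019-05-29, which is the date on which the release becomes due.

2019-05-29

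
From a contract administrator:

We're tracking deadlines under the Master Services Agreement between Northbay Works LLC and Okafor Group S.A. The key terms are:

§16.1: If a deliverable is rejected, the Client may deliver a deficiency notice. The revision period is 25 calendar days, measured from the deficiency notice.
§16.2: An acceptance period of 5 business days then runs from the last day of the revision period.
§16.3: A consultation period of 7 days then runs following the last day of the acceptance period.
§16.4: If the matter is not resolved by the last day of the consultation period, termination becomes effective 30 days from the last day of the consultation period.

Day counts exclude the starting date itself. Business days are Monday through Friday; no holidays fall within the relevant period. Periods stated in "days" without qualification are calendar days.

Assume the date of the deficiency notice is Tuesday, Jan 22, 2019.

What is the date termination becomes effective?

The last day of the revision period: 25 calendar days after Jan 22, 2019 is Feb 16, 2019.
From Saturday, Feb 16, 2019, 5 business days (Feb 18, Feb 19, Feb 20, Feb 21, Feb 22, skipping weekends) brings us to Friday, Feb 22, 2019, which is the last day of the acceptance period.
The last day of the consultation period: 7 calendar days after Feb 22, 2019 is Mar 1, 2019.
The date termination becomes effective: 30 calendar days after Mar 1, 2019 is Mar 31, 2019.

Mar 31, 2019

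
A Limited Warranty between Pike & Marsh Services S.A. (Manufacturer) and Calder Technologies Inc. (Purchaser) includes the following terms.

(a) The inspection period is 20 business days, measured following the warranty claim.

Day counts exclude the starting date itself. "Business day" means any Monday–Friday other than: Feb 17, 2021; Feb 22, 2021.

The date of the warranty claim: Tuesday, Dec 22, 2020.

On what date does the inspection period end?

Jan 19, 2021

The last day of the inspection period: 20 business days after Tuesday, Dec 22, 2020, skipping weekends — Dec 23, Dec 24, Dec 25, Dec 28, …, Jan 15, Jan 18, Jan 19 — lands on Tuesday, Jan 19, 2021.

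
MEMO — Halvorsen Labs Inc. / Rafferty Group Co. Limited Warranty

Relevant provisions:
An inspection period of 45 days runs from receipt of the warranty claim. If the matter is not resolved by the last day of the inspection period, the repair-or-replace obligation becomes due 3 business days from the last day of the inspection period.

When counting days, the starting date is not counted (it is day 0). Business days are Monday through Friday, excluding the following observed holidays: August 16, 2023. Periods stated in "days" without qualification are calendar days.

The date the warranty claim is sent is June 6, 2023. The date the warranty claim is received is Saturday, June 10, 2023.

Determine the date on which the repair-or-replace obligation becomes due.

Adding 45 calendar days to June 10, 2023 gives July 25, 2023, which is the last day of the inspection period.
The date on which the repair-or-replace obligation becomes due: 3 business days after Tuesday, July 25, 2023, skipping weekends — Jul 26, Jul 27, Jul 28 — lands on Friday, July 28, 2023.

July 28, 2023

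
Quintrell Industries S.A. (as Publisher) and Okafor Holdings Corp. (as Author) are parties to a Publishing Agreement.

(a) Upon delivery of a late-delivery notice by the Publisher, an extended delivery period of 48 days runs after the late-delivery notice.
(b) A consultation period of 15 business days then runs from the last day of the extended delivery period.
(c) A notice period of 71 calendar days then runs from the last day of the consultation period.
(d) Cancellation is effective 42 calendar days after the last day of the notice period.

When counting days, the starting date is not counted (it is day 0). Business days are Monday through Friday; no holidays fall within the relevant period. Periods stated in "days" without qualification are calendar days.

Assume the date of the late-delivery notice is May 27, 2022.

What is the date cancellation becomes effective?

Nov 25, 2022

The last day of the extended delivery period: May 27, 2022 + 48 days = Jul 14, 2022.
The last day of the consultation period: 15 business days after Thursday, Jul 14, 2022, skipping weekends — Jul 15, Jul 18, Jul 19, Jul 20, …, Aug 2, Aug 3, Aug 4 — lands on Thursday, Aug 4, 2022.
The last day of the notice period: 71 calendar days after Aug 4, 2022 is Oct 14, 2022.
The date cancellation becomes effective: 42 calendar days after Oct 14, 2022 is Nov 25, 2022.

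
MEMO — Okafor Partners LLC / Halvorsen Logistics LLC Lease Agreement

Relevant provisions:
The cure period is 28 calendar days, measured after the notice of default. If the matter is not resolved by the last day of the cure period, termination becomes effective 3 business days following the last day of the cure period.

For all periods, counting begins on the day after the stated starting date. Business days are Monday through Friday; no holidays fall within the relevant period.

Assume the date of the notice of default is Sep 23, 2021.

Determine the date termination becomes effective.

The last day of the cure period: Sep 23, 2021 + 28 days = Oct 21, 2021.
The date termination becomes effective: counting 3 business days from Thursday, Oct 21, 2021 (Oct 22, Oct 25, Oct 26, skipping weekends) reaches Tuesday, Oct 26, 2021.

Oct 26, 2021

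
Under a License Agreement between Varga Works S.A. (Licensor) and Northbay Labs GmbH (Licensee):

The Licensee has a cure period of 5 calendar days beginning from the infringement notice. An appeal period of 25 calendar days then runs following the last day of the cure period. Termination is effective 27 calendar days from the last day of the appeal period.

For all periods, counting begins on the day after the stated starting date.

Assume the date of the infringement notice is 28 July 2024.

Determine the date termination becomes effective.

23 September 2024

The last day of the cure period: 5 calendar days after 28 July 2024 is 2 August 2024.
Adding 25 calendar days to 2 August 2024 gives 27 August 2024, which is the last day of the appeal period.
The date termination becomes effective: 27 August 2024 + 27 days = 23 September 2024.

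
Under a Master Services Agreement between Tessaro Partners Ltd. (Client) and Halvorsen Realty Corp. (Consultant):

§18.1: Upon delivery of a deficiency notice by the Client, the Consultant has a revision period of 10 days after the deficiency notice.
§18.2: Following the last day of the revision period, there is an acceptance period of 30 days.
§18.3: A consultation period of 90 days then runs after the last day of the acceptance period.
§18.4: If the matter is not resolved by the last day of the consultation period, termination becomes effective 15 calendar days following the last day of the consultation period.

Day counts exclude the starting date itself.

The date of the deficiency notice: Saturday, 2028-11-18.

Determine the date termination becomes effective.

The last day of the revision period: 2028-11-18 + 10 days = 2028-11-28.
The last day of the acceptance period: 2028-11-28 + 30 days = 2028-12-28.
The last day of the consultation period: 2028-12-28 + 90 days = 2029-03-28.
The date termination becomes effective: 15 calendar days after 2029-03-28 is 2029-04-12.

2029-04-12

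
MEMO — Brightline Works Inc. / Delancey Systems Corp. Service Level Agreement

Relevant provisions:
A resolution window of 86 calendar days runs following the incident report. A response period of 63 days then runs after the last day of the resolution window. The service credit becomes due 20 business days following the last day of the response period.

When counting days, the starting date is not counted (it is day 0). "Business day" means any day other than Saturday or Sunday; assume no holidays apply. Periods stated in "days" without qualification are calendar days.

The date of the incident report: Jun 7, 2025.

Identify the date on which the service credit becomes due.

Dec 1, 2025

The last day of the resolution window: 86 calendar days after Jun 7, 2025 is Sep 1, 2025.
The last day of the response period: Sep 1, 2025 + 63 days = Nov 3, 2025.
The date on which the service credit becomes due: counting 20 business days from Monday, Nov 3, 2025 (Nov 4, Nov 5, Nov 6, Nov 7, …, Nov 27, Nov 28, Dec 1, skipping weekends) reaches Monday, Dec 1, 2025.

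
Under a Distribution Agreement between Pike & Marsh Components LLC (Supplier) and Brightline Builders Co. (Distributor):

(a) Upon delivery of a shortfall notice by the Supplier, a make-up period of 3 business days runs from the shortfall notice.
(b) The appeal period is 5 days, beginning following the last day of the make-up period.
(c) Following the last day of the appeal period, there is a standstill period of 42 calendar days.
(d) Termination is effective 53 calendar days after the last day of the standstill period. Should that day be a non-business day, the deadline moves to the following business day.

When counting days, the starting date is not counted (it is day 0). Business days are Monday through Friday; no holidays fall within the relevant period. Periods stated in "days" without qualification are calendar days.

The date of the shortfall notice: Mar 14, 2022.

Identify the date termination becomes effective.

Jun 27, 2022

The last day of the make-up period: 3 business days after Monday, Mar 14, 2022, skipping weekends — Mar 15, Mar 16, Mar 17 — lands on Thursday, Mar 17, 2022.
The last day of the appeal period: Mar 17, 2022 + 5 days = Mar 22, 2022.
The last day of the standstill period: 42 calendar days after Mar 22, 2022 is May 3, 2022.
Adding 53 calendar days to May 3, 2022 gives Jun 25, 2022, which is the date termination becomes effective. That falls on a Saturday, so it rolls to the next business day, Monday, Jun 27, 2022.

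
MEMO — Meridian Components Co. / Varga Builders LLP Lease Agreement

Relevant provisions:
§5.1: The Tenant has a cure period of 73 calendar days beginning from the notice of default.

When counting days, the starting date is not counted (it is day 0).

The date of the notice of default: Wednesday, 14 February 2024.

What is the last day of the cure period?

27 April 2024

The last day of the cure period: 73 calendar days after 14 February 2024 is 27 April 2024.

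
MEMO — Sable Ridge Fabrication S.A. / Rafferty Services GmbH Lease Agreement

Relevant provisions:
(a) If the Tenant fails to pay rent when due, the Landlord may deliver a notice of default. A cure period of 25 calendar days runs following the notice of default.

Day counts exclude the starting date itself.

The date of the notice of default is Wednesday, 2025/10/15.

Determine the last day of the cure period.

2025/11/09

Adding 25 calendar days to 2025/10/15 gives 2025/11/09, which is the last day of the cure period.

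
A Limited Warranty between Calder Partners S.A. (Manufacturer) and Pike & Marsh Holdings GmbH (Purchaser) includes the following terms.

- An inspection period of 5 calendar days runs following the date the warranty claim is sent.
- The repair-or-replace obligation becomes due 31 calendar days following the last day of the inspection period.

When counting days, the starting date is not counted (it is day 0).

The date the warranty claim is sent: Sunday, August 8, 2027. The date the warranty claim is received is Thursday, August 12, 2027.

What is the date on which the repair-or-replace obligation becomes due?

September 13, 2027

The last day of the inspection period: August 8, 2027 + 5 days = August 13, 2027.
Adding 31 calendar days to August 13, 2027 gives September 13, 2027, which is the date on which the repair-or-replace obligation becomes due.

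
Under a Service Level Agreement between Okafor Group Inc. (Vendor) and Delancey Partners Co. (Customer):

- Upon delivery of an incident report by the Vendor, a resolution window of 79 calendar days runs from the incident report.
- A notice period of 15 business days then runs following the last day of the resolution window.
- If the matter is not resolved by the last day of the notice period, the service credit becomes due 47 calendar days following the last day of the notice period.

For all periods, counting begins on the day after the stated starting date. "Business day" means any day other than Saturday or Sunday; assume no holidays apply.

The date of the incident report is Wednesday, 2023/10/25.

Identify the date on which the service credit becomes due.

2024/03/20

Adding 79 calendar days to 2023/10/25 gives 2024/01/12, which is the last day of the resolution window.
The last day of the notice period: counting 15 business days from Friday, 2024/01/12 (Jan 15, Jan 16, Jan 17, Jan 18, …, Jan 31, Feb 1, Feb 2, skipping weekends) reaches Friday, 2024/02/02.
The date on which the service credit becomes due: 2024/02/02 + 47 days = 2024/03/20.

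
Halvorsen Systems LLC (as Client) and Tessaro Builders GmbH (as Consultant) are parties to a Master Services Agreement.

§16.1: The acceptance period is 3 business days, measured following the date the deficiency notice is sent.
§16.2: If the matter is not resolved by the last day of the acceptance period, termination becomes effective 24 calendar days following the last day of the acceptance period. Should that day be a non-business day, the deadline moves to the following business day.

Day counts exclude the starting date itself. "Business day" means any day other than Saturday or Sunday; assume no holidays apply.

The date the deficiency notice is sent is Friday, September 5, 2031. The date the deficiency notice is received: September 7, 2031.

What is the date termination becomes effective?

The last day of the acceptance period: counting 3 business days from Friday, September 5, 2031 (Sep 8, Sep 9, Sep 10, skipping weekends) reaches Wednesday, September 10, 2031.
The date termination becomes effective: 24 calendar days after September 10, 2031 is October 4, 2031. That falls on a Saturday, so it rolls to the next business day, Monday, October 6, 2031.

October 6, 2031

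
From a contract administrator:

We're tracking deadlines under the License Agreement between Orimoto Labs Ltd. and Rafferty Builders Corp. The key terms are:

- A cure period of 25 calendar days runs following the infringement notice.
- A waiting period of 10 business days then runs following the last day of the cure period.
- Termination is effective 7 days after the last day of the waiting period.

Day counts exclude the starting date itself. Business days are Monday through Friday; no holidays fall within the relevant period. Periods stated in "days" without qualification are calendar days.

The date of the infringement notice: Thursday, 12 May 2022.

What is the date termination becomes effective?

27 June 2022

The last day of the cure period: 12 May 2022 + 25 days = 6 June 2022.
The last day of the waiting period: counting 10 business days from Monday, 6 June 2022 (Jun 7, Jun 8, Jun 9, Jun 10, Jun 13, Jun 14, Jun 15, Jun 16, Jun 17, Jun 20, skipping weekends) reaches Monday, 20 June 2022.
The date termination becomes effective: 7 calendar days after 20 June 2022 is 27 June 2022.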